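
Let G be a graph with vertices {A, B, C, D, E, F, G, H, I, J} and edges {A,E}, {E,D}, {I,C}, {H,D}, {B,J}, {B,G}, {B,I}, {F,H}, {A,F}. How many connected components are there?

2

Starting from B we can reach B, C, G, I, J. That is one component of size 5.
Starting from A we can reach A, D, E, F, H. That is one component of size 5.
Total: 2 components.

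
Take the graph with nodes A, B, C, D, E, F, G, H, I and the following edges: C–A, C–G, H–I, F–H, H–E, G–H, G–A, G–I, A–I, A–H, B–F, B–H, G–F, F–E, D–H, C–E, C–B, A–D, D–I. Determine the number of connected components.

1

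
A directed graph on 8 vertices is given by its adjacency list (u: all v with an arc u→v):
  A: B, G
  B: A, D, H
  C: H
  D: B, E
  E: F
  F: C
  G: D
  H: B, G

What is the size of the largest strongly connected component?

8

{A, B, C, D, E, F, G, H} are all mutually reachable — one SCC of size 8.
The largest has 8 vertices.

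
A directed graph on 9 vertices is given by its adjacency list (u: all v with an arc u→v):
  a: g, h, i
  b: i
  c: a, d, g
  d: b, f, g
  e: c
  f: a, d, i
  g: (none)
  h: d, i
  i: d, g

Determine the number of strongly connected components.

{a, b, d, f, h, i} are all mutually reachable — one SCC of size 6.
{e} is an SCC by itself.
{c} is an SCC by itself.
{g} is an SCC by itself.
That gives 4 strongly connected components.

4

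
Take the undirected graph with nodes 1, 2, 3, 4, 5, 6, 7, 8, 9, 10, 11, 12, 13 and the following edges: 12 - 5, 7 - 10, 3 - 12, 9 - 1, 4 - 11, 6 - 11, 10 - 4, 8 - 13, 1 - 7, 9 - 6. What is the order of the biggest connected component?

2 is isolated — a component by itself.
Starting from 8 we can reach 8, 13. That is one component of size 2.
Starting from 3 we can reach 3, 5, 12. That is one component of size 3.
Starting from 1 we can reach 1, 4, 6, 7, 9, 10, 11. That is one component of size 7.
The largest has 7 vertices.

7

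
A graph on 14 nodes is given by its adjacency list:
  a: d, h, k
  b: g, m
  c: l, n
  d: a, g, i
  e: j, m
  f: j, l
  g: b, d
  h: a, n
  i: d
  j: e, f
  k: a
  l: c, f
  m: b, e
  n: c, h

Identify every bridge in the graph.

a-k, d-i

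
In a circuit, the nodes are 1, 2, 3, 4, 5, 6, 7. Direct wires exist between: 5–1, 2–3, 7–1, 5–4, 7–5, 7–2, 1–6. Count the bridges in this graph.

4

The edges on the cycle 7-5-1-7 are not bridges since each lies on that cycle.
But removing 2–3 disconnects 2 from 3; removing 5–4 disconnects 5 from 4; removing 1–6 disconnects 1 from 6; removing 7–2 disconnects 7 from 2 — these are bridges.
That makes 4 bridges.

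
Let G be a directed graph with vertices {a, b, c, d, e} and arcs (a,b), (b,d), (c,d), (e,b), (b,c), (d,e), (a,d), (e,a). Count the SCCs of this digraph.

1

{a, b, c, d, e} are all mutually reachable — one SCC of size 5.
That gives 1 strongly connected component.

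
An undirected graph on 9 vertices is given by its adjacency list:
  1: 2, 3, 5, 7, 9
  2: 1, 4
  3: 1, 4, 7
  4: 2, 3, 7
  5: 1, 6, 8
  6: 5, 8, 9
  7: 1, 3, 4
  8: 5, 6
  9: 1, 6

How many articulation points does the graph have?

1

Removing 1 increases the component count from 1 to 2, so 1 is a cut vertex.
By contrast removing 6 leaves 1 component; it is not a cut vertex. No other vertex is a cut vertex either.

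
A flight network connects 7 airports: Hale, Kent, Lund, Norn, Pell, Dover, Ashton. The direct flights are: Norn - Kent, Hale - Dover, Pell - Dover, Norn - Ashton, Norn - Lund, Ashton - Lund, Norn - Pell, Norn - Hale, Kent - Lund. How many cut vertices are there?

1

Removing Norn increases the component count from 1 to 2, so Norn is a cut vertex.
By contrast removing Hale leaves 1 component; it is not a cut vertex. No other vertex is a cut vertex either.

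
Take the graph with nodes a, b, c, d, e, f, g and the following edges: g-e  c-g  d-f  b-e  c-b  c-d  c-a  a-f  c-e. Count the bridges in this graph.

The edges on the cycle c-d-f-a-c are not bridges since each lies on that cycle.
Every edge lies on some cycle, so there are no bridges.

0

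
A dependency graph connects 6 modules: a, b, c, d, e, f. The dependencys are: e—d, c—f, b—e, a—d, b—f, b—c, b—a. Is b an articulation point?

Deleting b raises the number of components from 1 to 2, so b is a cut vertex.

Yes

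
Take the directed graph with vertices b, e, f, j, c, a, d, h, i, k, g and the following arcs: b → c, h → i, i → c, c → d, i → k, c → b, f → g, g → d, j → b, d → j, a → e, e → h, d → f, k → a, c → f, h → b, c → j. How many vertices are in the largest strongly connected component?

{b, c, d, f, g, j} are all mutually reachable — one SCC of size 6.
{a, e, h, i, k} are all mutually reachable — one SCC of size 5.
The largest has 6 vertices.

6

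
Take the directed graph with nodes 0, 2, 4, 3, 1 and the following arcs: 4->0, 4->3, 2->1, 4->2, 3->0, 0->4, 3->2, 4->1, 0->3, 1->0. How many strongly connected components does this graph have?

1

{0, 1, 2, 3, 4} are all mutually reachable — one SCC of size 5.
That gives 1 strongly connected component.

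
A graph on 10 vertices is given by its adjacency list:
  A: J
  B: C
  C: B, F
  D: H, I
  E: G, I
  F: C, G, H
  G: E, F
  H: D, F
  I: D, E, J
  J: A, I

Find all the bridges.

A-J, B-C, C-F, I-J

The edges on the cycle H-D-I-E-G-F-H are not bridges since each lies on that cycle.
But removing C-B disconnects C from B; removing J-I disconnects J from I; removing F-C disconnects F from C; removing J-A disconnects J from A — these are bridges.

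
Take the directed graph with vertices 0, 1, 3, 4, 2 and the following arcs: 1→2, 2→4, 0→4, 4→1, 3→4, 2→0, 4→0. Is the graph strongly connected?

No

There is no directed path from 2 to 3, so the graph is not strongly connected.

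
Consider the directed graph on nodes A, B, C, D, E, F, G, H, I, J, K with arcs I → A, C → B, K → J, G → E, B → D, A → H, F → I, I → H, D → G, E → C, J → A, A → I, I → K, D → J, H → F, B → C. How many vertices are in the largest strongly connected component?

{A, F, H, I, J, K} are all mutually reachable — one SCC of size 6.
{B, C, D, E, G} are all mutually reachable — one SCC of size 5.
The largest has 6 vertices.

6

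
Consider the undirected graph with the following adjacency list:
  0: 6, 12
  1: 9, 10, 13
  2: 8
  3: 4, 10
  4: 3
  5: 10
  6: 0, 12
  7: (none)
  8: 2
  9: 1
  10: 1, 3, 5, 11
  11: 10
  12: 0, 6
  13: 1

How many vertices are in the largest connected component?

7 is isolated — a component by itself.
Starting from 2 we can reach 2, 8. That is one component of size 2.
Starting from 0 we can reach 0, 6, 12. That is one component of size 3.
Starting from 1 we can reach 1, 3, 4, 5, 9, 10, 11, 13. That is one component of size 8.
The largest has 8 vertices.

8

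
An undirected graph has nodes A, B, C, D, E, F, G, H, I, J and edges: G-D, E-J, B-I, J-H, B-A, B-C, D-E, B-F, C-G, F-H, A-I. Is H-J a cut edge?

No

After removing H-J, the path H-F-B-C-G-D-E-J still connects them, so the edge is not a bridge.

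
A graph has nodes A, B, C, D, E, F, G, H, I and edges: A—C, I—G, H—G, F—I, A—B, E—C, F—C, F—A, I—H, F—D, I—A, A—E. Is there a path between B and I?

From B we can reach A, B, C, D, E, F, G, H, I, which includes I.

Yes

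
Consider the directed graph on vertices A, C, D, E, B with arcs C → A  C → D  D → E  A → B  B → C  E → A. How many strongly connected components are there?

{A, B, C, D, E} are all mutually reachable — one SCC of size 5.
That gives 1 strongly connected component.

1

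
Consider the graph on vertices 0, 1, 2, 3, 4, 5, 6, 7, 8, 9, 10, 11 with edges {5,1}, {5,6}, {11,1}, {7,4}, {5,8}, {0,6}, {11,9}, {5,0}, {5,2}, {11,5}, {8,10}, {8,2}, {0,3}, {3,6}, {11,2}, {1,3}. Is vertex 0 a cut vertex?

No

Deleting 0 leaves 2 components (was 2), so 0 is not a cut vertex.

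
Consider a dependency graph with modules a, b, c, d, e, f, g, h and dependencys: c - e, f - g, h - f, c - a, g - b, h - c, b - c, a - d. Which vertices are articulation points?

a, c

Removing a increases the component count from 1 to 2, so a is a cut vertex.
Removing c increases the component count from 1 to 3, so c is a cut vertex.
By contrast removing f leaves 1 component; it is not a cut vertex. No other vertex is a cut vertex either.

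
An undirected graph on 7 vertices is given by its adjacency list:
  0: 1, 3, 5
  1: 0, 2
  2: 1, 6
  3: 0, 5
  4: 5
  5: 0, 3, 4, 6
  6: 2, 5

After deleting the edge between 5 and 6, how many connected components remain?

5 and 6 are still connected via 5-0-1-2-6, so the component count stays at 1.

1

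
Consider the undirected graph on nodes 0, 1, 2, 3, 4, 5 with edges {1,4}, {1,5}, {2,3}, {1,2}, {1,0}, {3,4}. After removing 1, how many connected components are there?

3

With 1 gone, the remaining components are: {0}; {5}; {2, 3, 4}.
That is 3 components.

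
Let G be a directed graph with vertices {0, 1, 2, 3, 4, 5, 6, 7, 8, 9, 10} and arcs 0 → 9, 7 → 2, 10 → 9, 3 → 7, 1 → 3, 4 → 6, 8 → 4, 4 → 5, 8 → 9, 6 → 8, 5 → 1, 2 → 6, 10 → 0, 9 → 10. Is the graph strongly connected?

No

There is no directed path from 10 to 6, so the graph is not strongly connected.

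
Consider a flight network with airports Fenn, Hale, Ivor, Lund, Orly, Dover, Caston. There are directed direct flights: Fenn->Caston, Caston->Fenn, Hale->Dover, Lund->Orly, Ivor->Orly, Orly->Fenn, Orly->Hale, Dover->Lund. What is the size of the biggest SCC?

{Hale, Lund, Orly, Dover} are all mutually reachable — one SCC of size 4.
{Fenn, Caston} are all mutually reachable — one SCC of size 2.
{Ivor} is an SCC by itself.
The largest has 4 vertices.

4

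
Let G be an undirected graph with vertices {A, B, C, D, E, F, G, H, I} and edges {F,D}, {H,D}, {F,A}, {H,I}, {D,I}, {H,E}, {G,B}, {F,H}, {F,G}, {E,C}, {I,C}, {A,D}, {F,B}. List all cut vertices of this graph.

F

Removing F increases the component count from 1 to 2, so F is a cut vertex.
By contrast removing D leaves 1 component; it is not a cut vertex. No other vertex is a cut vertex either.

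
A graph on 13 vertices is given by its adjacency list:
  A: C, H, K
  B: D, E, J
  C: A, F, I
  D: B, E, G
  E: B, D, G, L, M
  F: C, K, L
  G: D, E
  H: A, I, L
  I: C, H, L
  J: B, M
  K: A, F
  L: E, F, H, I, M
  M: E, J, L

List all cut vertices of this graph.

L

Removing L increases the component count from 1 to 2, so L is a cut vertex.
By contrast removing I leaves 1 component; it is not a cut vertex. No other vertex is a cut vertex either.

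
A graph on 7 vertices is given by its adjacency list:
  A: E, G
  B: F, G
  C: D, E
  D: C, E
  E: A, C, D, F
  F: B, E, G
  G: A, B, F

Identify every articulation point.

E

Removing E increases the component count from 1 to 2, so E is a cut vertex.
By contrast removing C leaves 1 component; it is not a cut vertex. No other vertex is a cut vertex either.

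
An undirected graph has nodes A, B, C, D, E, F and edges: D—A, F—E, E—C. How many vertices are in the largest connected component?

B is isolated — a component by itself.
Starting from A we can reach A, D. That is one component of size 2.
Starting from C we can reach C, E, F. That is one component of size 3.
The largest has 3 vertices.

3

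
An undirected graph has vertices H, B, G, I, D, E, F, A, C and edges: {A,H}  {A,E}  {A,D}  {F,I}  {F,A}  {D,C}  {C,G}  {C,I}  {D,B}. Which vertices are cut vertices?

Removing A increases the component count from 1 to 3, so A is a cut vertex.
Removing C increases the component count from 1 to 2, so C is a cut vertex.
Removing D increases the component count from 1 to 2, so D is a cut vertex.
By contrast removing F leaves 1 component; it is not a cut vertex. No other vertex is a cut vertex either.

A, C, D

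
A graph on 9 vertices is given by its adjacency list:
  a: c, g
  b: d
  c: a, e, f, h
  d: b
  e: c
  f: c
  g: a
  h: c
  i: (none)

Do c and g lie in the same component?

From c we can reach a, c, e, f, g, h, which includes g.

Yes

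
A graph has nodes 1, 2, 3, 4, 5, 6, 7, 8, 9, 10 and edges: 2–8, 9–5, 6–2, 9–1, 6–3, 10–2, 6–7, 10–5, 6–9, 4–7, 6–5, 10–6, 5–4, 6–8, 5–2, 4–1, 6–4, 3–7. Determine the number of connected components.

Starting from 1 we can reach 1, 2, 3, 4, 5, 6, 7, 8, 9, 10. That is one component of size 10.
Total: 1 component.

1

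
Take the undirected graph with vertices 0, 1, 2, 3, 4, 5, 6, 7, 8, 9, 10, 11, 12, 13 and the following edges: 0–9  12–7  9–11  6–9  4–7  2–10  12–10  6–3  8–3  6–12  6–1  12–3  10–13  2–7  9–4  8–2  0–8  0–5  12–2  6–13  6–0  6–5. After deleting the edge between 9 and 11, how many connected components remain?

Before removal there is 1 component.
9–11 is a bridge — removing it separates 9's side from 11's side.
After removal: 2 components.

2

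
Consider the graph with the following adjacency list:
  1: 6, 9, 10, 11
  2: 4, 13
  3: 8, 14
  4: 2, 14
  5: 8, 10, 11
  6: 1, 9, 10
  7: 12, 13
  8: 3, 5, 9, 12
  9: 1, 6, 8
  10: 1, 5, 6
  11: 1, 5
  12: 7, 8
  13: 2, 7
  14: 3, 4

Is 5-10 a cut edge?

No

After removing 5-10, the path 5-11-1-10 still connects them, so the edge is not a bridge.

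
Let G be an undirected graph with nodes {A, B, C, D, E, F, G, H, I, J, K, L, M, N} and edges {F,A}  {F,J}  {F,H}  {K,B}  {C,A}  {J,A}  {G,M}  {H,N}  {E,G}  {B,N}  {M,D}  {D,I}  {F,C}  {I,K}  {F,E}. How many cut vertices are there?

1

Removing F increases the component count from 2 to 3, so F is a cut vertex.
By contrast removing A leaves 2 components; it is not a cut vertex. No other vertex is a cut vertex either.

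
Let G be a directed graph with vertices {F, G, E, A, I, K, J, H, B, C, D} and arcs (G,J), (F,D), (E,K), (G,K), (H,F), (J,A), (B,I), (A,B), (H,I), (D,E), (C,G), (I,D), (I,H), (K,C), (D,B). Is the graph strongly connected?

Yes

From E we can reach every vertex (A, B, C, D, E, F, G, H, I, J, K), and every vertex can reach E (A, B, C, D, E, F, G, H, I, J, K). So the whole graph is one strongly connected component.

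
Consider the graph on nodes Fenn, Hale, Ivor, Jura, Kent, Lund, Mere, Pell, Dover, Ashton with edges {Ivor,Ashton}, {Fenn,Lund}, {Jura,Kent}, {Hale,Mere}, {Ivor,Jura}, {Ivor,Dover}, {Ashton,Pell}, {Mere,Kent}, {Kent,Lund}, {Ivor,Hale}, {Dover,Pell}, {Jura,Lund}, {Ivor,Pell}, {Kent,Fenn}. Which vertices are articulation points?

Removing Ivor increases the component count from 1 to 2, so Ivor is a cut vertex.
By contrast removing Hale leaves 1 component; it is not a cut vertex. No other vertex is a cut vertex either.

Ivor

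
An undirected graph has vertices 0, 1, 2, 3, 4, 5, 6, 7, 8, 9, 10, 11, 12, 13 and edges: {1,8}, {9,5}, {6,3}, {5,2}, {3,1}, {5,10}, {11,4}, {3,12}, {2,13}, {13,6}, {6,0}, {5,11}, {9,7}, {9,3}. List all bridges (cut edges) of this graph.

0-6, 1-3, 1-8, 10-5, 11-4, 11-5, 12-3, 7-9

The edges on the cycle 9-5-2-13-6-3-9 are not bridges since each lies on that cycle.
But removing 5 - 10 disconnects 5 from 10; removing 6 - 0 disconnects 6 from 0; removing 9 - 7 disconnects 9 from 7; removing 8 - 1 disconnects 8 from 1 — these are bridges.
In total 8 edges are bridges.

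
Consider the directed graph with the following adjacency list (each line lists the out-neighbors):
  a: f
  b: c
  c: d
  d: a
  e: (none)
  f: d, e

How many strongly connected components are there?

{a, d, f} are all mutually reachable — one SCC of size 3.
{b} is an SCC by itself.
{c} is an SCC by itself.
{e} is an SCC by itself.
That gives 4 strongly connected components.

4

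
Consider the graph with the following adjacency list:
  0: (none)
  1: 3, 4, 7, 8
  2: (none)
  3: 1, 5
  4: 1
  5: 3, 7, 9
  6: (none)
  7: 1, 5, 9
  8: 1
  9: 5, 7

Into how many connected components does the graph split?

4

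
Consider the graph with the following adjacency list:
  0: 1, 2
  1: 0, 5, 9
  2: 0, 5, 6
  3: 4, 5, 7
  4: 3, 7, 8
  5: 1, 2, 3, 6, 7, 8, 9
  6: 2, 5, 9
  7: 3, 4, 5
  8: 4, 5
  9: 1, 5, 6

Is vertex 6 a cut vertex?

No

Deleting 6 leaves 1 component (was 1) (its neighbors 2, 5, 9 remain connected to each other), so 6 is not a cut vertex.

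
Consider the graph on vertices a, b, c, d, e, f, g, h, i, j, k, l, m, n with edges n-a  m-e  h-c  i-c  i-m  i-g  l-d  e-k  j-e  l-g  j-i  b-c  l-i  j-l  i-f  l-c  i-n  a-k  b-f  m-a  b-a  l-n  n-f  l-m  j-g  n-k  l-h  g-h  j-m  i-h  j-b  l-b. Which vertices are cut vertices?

Removing l increases the component count from 1 to 2, so l is a cut vertex.
By contrast removing n leaves 1 component; it is not a cut vertex. No other vertex is a cut vertex either.

l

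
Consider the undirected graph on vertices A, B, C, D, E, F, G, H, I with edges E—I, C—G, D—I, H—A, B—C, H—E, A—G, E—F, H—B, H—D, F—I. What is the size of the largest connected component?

9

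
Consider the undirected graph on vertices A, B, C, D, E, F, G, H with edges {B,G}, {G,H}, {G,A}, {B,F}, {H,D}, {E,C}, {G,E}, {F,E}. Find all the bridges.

The edges on the cycle B-G-E-F-B are not bridges since each lies on that cycle.
But removing H - G disconnects H from G; removing A - G disconnects A from G; removing E - C disconnects E from C; removing H - D disconnects H from D — these are bridges.

A-G, C-E, D-H, G-H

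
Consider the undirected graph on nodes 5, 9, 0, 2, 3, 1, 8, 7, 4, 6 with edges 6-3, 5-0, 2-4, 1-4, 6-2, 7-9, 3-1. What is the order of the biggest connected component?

8 is isolated — a component by itself.
Starting from 7 we can reach 7, 9. That is one component of size 2.
Starting from 0 we can reach 0, 5. That is one component of size 2.
Starting from 1 we can reach 1, 2, 3, 4, 6. That is one component of size 5.
The largest has 5 vertices.

5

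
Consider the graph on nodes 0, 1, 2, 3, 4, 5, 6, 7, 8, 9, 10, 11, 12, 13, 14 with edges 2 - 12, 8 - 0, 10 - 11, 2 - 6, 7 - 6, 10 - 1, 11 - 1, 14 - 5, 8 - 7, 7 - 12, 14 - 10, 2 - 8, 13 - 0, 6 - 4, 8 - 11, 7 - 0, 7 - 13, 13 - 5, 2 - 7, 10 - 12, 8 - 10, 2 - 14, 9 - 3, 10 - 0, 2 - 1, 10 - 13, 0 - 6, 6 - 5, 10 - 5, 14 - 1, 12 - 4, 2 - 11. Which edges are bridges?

3-9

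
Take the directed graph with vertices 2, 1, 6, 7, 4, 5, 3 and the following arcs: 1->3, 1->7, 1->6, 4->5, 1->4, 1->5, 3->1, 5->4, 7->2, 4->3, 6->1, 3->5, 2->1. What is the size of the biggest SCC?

7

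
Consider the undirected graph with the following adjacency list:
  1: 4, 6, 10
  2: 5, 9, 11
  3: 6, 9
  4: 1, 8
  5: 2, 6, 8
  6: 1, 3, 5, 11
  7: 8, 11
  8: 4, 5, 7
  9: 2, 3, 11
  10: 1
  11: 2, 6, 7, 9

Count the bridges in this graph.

1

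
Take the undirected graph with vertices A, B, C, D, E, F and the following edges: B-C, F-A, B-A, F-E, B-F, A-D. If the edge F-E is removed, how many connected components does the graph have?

Before removal there is 1 component.
F-E is a bridge — removing it separates F's side from E's side.
After removal: 2 components.

2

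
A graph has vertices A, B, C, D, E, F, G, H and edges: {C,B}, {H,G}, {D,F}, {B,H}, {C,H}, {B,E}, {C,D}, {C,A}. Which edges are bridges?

A-C, B-E, C-D, D-F, G-H

The edges on the cycle C-B-H-C are not bridges since each lies on that cycle.
But removing C-A disconnects C from A; removing H-G disconnects H from G; removing C-D disconnects C from D; removing B-E disconnects B from E — these are bridges.
In total 5 edges are bridges.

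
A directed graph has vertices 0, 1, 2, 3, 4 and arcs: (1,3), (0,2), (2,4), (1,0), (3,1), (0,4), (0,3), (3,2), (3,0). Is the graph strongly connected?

There is no directed path from 2 to 0, so the graph is not strongly connected.

No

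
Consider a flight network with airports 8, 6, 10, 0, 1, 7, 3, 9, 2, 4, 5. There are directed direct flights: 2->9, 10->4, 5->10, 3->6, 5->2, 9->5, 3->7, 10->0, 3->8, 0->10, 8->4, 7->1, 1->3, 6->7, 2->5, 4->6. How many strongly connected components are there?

3

{1, 3, 4, 6, 7, 8} are all mutually reachable — one SCC of size 6.
{2, 5, 9} are all mutually reachable — one SCC of size 3.
{0, 10} are all mutually reachable — one SCC of size 2.
That gives 3 strongly connected components.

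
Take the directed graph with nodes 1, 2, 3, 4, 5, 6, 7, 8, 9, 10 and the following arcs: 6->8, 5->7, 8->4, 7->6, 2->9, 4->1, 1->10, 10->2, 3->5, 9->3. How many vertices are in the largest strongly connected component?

10

{1, 2, 3, 4, 5, 6, 7, 8, 9, 10} are all mutually reachable — one SCC of size 10.
The largest has 10 vertices.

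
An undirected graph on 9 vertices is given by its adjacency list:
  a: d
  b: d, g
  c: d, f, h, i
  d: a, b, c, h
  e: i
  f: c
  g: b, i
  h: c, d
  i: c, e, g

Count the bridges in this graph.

3

The edges on the cycle c-d-b-g-i-c are not bridges since each lies on that cycle.
But removing d-a disconnects d from a; removing e-i disconnects e from i; removing c-f disconnects c from f — these are bridges.
That makes 3 bridges.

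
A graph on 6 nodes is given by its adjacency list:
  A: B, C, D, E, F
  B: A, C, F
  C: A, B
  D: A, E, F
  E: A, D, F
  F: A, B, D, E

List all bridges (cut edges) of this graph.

The edges on the cycle A-C-B-F-D-A are not bridges since each lies on that cycle.
Every edge lies on some cycle, so there are no bridges.

none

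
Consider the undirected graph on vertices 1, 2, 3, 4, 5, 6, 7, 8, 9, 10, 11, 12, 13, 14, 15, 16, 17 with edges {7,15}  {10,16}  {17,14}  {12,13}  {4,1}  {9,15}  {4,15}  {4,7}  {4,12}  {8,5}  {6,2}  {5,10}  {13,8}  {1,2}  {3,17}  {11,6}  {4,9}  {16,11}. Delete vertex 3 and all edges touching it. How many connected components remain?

With 3 gone, the remaining components are: {14, 17}; {1, 2, 4, 5, 6, 7, 8, 9, 10, 11, 12, 13, 15, 16}.
That is 2 components.

2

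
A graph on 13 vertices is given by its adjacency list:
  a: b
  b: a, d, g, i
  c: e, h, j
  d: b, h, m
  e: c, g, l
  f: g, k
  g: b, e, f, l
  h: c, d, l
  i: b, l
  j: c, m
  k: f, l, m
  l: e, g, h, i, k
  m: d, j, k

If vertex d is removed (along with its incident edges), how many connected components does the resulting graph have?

With d gone, the remaining components are: {a, b, c, e, f, g, h, i, j, k, l, m}.
That is 1 component.

1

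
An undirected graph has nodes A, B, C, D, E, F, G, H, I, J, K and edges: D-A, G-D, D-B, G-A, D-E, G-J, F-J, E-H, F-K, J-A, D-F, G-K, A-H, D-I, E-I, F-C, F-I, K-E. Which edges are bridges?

The edges on the cycle D-F-J-A-D are not bridges since each lies on that cycle.
But removing C-F disconnects C from F; removing D-B disconnects D from B — these are bridges.

B-D, C-F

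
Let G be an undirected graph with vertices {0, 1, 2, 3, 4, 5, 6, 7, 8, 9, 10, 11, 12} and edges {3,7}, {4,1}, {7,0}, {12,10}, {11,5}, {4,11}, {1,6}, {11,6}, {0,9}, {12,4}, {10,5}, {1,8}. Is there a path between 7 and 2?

The component containing 7 is {0, 3, 7, 9}, and 2 is not in it.

No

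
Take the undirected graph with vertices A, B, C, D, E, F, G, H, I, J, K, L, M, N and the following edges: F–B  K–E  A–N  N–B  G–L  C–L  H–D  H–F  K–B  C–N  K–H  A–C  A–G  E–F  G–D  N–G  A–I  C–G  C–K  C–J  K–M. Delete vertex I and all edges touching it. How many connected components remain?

With I gone, the remaining components are: {A, B, C, D, E, F, G, H, J, K, L, M, N}.
That is 1 component.

1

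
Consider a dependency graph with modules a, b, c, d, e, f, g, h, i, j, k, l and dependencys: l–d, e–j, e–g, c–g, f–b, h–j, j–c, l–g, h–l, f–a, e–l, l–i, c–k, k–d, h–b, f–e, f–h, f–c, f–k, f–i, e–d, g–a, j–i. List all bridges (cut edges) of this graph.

none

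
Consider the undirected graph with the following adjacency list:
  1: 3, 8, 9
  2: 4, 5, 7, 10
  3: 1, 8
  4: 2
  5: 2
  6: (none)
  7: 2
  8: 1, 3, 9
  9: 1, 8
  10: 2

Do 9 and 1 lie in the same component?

Yes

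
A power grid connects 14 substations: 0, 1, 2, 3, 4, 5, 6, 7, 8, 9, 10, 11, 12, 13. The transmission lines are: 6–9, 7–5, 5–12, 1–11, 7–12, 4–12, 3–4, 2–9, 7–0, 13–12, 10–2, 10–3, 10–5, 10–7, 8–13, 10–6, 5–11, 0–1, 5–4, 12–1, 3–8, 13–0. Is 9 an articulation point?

Deleting 9 leaves 1 component (was 1) (its neighbors 2, 6 remain connected to each other), so 9 is not a cut vertex.

No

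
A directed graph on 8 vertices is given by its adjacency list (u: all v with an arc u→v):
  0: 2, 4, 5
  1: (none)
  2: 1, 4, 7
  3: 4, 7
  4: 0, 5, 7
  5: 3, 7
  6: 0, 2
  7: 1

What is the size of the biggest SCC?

5

{0, 2, 3, 4, 5} are all mutually reachable — one SCC of size 5.
{7} is an SCC by itself.
{6} is an SCC by itself.
{1} is an SCC by itself.
The largest has 5 vertices.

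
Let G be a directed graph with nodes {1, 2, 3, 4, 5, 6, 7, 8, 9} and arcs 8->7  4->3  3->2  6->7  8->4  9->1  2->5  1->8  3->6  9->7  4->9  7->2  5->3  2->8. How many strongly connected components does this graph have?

{1, 2, 3, 4, 5, 6, 7, 8, 9} are all mutually reachable — one SCC of size 9.
That gives 1 strongly connected component.

1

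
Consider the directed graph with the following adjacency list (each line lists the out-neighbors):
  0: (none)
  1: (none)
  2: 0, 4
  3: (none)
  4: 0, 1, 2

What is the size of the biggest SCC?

2

{2, 4} are all mutually reachable — one SCC of size 2.
{3} is an SCC by itself.
{1} is an SCC by itself.
{0} is an SCC by itself.
The largest has 2 vertices.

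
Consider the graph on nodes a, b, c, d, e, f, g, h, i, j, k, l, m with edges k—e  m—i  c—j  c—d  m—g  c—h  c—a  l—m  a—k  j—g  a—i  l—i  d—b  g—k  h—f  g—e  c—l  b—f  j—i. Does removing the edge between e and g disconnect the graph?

No

After removing e—g, the path e-k-g still connects them, so the edge is not a bridge.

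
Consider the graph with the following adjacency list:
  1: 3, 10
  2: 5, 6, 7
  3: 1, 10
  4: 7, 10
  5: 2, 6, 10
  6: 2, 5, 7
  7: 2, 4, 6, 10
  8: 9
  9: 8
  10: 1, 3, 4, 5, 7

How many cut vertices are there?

1

Removing 10 increases the component count from 2 to 3, so 10 is a cut vertex.
By contrast removing 6 leaves 2 components; it is not a cut vertex. No other vertex is a cut vertex either.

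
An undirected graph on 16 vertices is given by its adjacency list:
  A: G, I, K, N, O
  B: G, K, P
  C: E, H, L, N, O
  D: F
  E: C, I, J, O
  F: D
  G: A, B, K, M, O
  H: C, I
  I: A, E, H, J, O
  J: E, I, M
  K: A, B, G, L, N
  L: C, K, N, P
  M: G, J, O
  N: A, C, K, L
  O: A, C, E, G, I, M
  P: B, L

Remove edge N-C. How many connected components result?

2

N and C are still connected via N-L-C, so the component count stays at 2.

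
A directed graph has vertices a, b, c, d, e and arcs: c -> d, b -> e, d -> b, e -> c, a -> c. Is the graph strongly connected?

No

There is no directed path from e to a, so the graph is not strongly connected.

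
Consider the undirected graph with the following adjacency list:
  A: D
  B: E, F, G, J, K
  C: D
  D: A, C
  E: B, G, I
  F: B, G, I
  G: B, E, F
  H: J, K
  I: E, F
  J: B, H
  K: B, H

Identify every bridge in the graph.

The edges on the cycle B-J-H-K-B are not bridges since each lies on that cycle.
But removing A-D disconnects A from D; removing D-C disconnects D from C — these are bridges.

A-D, C-D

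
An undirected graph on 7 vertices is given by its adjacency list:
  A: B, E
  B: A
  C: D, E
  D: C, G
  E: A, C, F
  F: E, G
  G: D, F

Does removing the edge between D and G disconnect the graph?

No

After removing D-G, the path D-C-E-F-G still connects them, so the edge is not a bridge.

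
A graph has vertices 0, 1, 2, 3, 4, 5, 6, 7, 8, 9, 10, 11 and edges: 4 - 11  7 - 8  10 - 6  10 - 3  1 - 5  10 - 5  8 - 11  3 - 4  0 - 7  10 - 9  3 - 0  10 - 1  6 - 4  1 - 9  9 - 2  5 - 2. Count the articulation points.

Removing 10 increases the component count from 1 to 2, so 10 is a cut vertex.
By contrast removing 11 leaves 1 component; it is not a cut vertex. No other vertex is a cut vertex either.

1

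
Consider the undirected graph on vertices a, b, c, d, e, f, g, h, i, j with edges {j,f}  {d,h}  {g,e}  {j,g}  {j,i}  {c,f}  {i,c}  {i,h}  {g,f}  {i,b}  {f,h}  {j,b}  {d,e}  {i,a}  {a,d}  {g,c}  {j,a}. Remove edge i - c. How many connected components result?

1

i and c are still connected via i-j-g-c, so the component count stays at 1.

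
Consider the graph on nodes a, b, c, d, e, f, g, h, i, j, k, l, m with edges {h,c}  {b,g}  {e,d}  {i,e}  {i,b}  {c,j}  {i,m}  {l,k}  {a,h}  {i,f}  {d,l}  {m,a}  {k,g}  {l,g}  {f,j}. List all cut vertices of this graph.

Removing i increases the component count from 1 to 2, so i is a cut vertex.
By contrast removing l leaves 1 component; it is not a cut vertex. No other vertex is a cut vertex either.

i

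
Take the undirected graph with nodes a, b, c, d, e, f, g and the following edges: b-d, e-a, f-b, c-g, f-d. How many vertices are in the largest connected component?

3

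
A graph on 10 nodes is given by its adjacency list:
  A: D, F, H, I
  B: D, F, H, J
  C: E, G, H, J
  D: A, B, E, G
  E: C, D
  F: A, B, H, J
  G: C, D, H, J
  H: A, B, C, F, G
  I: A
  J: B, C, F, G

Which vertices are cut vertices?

A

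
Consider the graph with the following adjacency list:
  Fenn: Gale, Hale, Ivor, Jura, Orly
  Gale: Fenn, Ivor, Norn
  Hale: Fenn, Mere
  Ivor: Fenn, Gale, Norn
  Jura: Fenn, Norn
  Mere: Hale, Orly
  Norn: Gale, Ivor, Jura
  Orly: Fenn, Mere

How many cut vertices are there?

Removing Fenn increases the component count from 1 to 2, so Fenn is a cut vertex.
By contrast removing Gale leaves 1 component; it is not a cut vertex. No other vertex is a cut vertex either.

1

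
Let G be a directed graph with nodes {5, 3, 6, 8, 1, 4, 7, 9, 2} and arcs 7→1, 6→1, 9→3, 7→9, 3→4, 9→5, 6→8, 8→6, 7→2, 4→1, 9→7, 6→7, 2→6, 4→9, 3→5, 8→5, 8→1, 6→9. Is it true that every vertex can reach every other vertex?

There is no directed path from 5 to 6, so the graph is not strongly connected.

No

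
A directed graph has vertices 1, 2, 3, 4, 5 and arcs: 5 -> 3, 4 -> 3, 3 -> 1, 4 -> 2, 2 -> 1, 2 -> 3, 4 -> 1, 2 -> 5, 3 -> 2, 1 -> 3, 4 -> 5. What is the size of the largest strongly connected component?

{1, 2, 3, 5} are all mutually reachable — one SCC of size 4.
{4} is an SCC by itself.
The largest has 4 vertices.

4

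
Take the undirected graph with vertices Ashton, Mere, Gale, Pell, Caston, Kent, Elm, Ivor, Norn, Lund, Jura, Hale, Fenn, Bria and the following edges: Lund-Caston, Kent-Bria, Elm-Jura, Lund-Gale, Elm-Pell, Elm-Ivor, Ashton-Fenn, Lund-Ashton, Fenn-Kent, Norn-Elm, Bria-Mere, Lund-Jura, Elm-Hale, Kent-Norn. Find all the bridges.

The edges on the cycle Lund-Ashton-Fenn-Kent-Norn-Elm-Jura-Lund are not bridges since each lies on that cycle.
But removing Hale-Elm disconnects Hale from Elm; removing Lund-Gale disconnects Lund from Gale; removing Kent-Bria disconnects Kent from Bria; removing Ivor-Elm disconnects Ivor from Elm — these are bridges.
In total 7 edges are bridges.

Bria-Kent, Bria-Mere, Caston-Lund, Elm-Hale, Elm-Ivor, Elm-Pell, Gale-Lund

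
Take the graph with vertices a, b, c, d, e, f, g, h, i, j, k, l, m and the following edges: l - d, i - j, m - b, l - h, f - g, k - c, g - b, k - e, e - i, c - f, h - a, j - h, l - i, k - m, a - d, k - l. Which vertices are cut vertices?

k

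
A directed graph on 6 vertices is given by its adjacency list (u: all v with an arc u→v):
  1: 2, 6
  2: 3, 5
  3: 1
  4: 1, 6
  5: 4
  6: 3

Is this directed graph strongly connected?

Yes

From 6 we can reach every vertex (1, 2, 3, 4, 5, 6), and every vertex can reach 6 (1, 2, 3, 4, 5, 6). So the whole graph is one strongly connected component.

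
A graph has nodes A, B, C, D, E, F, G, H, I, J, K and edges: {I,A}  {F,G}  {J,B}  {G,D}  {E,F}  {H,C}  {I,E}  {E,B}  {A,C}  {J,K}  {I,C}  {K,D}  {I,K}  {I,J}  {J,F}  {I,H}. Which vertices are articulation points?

I

Removing I increases the component count from 1 to 2, so I is a cut vertex.
By contrast removing B leaves 1 component; it is not a cut vertex. No other vertex is a cut vertex either.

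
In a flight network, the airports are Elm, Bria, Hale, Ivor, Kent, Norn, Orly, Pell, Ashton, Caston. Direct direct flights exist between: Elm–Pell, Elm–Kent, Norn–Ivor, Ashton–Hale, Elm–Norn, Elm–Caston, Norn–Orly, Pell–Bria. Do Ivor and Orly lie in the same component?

From Ivor we can reach Elm, Bria, Ivor, Kent, Norn, Orly, Pell, Caston, which includes Orly.

Yes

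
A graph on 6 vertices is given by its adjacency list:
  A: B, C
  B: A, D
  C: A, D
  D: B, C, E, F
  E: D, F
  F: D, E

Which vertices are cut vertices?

D

Removing D increases the component count from 1 to 2, so D is a cut vertex.
By contrast removing F leaves 1 component; it is not a cut vertex. No other vertex is a cut vertex either.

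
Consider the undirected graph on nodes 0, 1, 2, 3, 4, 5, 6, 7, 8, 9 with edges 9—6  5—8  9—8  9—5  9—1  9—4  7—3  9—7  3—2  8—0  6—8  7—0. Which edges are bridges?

1-9, 2-3, 3-7, 4-9

The edges on the cycle 9-7-0-8-6-9 are not bridges since each lies on that cycle.
But removing 3—7 disconnects 3 from 7; removing 9—1 disconnects 9 from 1; removing 3—2 disconnects 3 from 2; removing 9—4 disconnects 9 from 4 — these are bridges.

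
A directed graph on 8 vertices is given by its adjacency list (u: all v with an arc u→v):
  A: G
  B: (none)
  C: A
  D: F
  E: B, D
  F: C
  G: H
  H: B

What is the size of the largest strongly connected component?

{B} is an SCC by itself.
{A} is an SCC by itself.
{D} is an SCC by itself.
{E} is an SCC by itself.
{F} is an SCC by itself.
(and 3 more singleton SCCs)
The largest has 1 vertex.

1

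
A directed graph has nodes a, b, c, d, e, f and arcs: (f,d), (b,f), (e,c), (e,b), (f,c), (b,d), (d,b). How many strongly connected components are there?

{b, d, f} are all mutually reachable — one SCC of size 3.
{c} is an SCC by itself.
{e} is an SCC by itself.
{a} is an SCC by itself.
That gives 4 strongly connected components.

4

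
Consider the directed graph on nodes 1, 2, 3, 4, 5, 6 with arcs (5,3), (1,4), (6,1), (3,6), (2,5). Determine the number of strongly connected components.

{3} is an SCC by itself.
{5} is an SCC by itself.
{4} is an SCC by itself.
{6} is an SCC by itself.
{1} is an SCC by itself.
(and 1 more singleton SCC)
That gives 6 strongly connected components.

6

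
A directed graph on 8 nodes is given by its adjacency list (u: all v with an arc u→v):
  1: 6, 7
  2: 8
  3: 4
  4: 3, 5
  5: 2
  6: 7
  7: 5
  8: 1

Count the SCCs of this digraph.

2

{1, 2, 5, 6, 7, 8} are all mutually reachable — one SCC of size 6.
{3, 4} are all mutually reachable — one SCC of size 2.
That gives 2 strongly connected components.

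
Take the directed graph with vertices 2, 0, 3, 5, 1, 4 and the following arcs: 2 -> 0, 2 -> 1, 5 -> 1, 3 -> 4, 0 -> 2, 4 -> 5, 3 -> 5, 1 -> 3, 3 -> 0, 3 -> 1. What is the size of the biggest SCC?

{0, 1, 2, 3, 4, 5} are all mutually reachable — one SCC of size 6.
The largest has 6 vertices.

6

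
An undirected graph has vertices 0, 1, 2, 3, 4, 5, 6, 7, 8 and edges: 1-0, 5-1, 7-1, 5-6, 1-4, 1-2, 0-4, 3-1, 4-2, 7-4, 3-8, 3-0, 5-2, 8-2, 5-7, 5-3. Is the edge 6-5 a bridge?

Yes

Removing 6-5 leaves no path between 6 and 5: the component count goes from 1 to 2. So it is a bridge.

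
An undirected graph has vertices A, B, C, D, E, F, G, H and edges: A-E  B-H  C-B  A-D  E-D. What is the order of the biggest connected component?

3

G is isolated — a component by itself.
F is isolated — a component by itself.
Starting from A we can reach A, D, E. That is one component of size 3.
Starting from B we can reach B, C, H. That is one component of size 3.
The largest has 3 vertices.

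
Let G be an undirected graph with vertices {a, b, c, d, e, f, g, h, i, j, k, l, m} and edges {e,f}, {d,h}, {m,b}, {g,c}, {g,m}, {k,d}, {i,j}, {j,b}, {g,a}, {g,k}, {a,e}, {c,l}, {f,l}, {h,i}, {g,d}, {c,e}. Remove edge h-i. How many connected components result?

1

h and i are still connected via h-d-g-m-b-j-i, so the component count stays at 1.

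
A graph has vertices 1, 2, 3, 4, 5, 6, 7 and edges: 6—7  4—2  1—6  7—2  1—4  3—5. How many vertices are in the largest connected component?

Starting from 3 we can reach 3, 5. That is one component of size 2.
Starting from 1 we can reach 1, 2, 4, 6, 7. That is one component of size 5.
The largest has 5 vertices.

5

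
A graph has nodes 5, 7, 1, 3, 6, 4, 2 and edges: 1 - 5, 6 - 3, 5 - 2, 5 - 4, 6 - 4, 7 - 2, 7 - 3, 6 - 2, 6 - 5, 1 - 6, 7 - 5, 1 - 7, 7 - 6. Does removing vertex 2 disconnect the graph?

Deleting 2 leaves 1 component (was 1) (its neighbors 5, 6, 7 remain connected to each other), so 2 is not a cut vertex.

No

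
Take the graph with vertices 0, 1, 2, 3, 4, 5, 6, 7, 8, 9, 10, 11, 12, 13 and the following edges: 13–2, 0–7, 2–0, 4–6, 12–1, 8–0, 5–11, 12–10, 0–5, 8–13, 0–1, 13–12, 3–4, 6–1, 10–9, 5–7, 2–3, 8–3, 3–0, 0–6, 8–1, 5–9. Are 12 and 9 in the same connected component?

From 12 we can reach 0, 1, 2, 3, 4, 5, 6, 7, 8, 9, 10, 11, 12, 13, which includes 9.

Yes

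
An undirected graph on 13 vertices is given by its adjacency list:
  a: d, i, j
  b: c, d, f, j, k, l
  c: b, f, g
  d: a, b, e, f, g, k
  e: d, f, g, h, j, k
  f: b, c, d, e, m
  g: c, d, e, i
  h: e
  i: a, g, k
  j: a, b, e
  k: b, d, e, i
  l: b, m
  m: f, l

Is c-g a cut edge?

After removing c-g, the path c-b-d-g still connects them, so the edge is not a bridge.

No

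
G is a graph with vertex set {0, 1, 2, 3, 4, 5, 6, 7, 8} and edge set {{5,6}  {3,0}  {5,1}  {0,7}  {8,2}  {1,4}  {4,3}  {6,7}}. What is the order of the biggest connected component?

7

Starting from 2 we can reach 2, 8. That is one component of size 2.
Starting from 0 we can reach 0, 1, 3, 4, 5, 6, 7. That is one component of size 7.
The largest has 7 vertices.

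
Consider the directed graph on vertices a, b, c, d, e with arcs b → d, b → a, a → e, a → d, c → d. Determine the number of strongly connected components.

{a} is an SCC by itself.
{e} is an SCC by itself.
{b} is an SCC by itself.
{d} is an SCC by itself.
{c} is an SCC by itself.
That gives 5 strongly connected components.

5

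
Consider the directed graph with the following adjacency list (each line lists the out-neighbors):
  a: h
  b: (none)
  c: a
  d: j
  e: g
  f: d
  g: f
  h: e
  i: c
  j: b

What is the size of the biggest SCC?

{b} is an SCC by itself.
{d} is an SCC by itself.
{h} is an SCC by itself.
{i} is an SCC by itself.
{a} is an SCC by itself.
(and 5 more singleton SCCs)
The largest has 1 vertex.

1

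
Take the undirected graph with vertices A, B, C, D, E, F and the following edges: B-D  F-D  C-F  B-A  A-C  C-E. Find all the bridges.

The edges on the cycle B-A-C-F-D-B are not bridges since each lies on that cycle.
But removing C-E disconnects C from E — this is a bridge.

C-E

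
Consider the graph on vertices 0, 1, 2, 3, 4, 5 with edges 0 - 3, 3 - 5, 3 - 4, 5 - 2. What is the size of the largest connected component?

5

1 is isolated — a component by itself.
Starting from 0 we can reach 0, 2, 3, 4, 5. That is one component of size 5.
The largest has 5 vertices.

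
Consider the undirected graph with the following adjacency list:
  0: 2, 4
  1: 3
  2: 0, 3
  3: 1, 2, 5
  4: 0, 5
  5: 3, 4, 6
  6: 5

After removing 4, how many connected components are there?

1

With 4 gone, the remaining components are: {0, 1, 2, 3, 5, 6}.
That is 1 component.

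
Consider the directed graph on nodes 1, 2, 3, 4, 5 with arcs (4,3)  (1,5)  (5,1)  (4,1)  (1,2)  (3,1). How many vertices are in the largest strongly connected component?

2

{1, 5} are all mutually reachable — one SCC of size 2.
{4} is an SCC by itself.
{3} is an SCC by itself.
{2} is an SCC by itself.
The largest has 2 vertices.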